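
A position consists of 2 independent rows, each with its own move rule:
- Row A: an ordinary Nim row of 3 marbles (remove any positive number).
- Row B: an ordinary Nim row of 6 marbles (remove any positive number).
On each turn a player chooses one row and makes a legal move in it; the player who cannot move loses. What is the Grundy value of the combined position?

5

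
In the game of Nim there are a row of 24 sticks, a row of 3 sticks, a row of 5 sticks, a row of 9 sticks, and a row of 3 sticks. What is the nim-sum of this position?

20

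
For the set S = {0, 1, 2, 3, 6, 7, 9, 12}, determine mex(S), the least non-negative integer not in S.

4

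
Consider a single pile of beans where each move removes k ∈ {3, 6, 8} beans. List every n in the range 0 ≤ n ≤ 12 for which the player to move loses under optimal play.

0, 1, 2, 11, 12

Grundy values for subtraction set {3, 6, 8}:
k:     0  1  2  3  4  5  6  7  8  9 10 11 12
g(k):  0  0  0  1  1  1  2  2  2  3  3  0  0
The P-positions (g = 0) in 0..12 are 0, 1, 2, 11, 12.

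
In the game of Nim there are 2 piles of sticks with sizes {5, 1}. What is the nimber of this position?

Nim-sum: 5 ⊕ 1 = 4.

4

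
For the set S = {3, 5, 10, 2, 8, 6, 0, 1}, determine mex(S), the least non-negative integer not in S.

4

The values 0, 1, 2, 3 are all present; 4 is the first non-negative integer missing from the set.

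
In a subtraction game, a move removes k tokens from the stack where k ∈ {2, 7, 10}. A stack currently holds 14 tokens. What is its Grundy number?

3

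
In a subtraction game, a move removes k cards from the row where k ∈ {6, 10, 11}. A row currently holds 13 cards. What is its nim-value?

2

Grundy values for subtraction set {6, 10, 11}:
g(0) = mex{} = 0
g(1) = mex{} = 0
g(2) = mex{} = 0
g(3) = mex{} = 0
g(4) = mex{} = 0
g(5) = mex{} = 0
g(6) = mex{0} = 1
g(7) = mex{0} = 1
g(8) = mex{0} = 1
g(9) = mex{0} = 1
g(10) = mex{0} = 1
g(11) = mex{0} = 1
g(12) = mex{0,1} = 2
g(13) = mex{0,1} = 2
So g(13) = 2.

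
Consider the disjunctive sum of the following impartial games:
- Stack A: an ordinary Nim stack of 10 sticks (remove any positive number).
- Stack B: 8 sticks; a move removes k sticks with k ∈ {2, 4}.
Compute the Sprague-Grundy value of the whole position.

11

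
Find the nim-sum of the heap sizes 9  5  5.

Compute the nim-sum pairwise:
9 ^ 5 = 12
12 ^ 5 = 9

9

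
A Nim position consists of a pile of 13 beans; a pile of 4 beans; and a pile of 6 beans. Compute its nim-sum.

15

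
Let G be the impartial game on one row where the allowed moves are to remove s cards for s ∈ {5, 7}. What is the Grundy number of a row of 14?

0

Build the Grundy sequence with g(k) = mex{g(k−s) : s ∈ {5, 7}, s ≤ k}:
k:     0  1  2  3  4  5  6  7  8  9 10 11 12 13 14
g(k):  0  0  0  0  0  1  1  1  1  1  2  2  0  0  0
So g(14) = 0.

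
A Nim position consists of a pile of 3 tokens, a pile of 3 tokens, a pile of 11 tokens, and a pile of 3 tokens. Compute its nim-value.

8

Compute the nim-sum pairwise:
3 ⊕ 3 = 0
0 ⊕ 11 = 11
11 ⊕ 3 = 8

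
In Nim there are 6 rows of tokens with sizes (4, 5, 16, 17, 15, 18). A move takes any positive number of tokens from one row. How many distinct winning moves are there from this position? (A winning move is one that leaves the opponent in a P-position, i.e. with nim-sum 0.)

Nim-sum: 4 ⊕ 5 ⊕ 16 ⊕ 17 ⊕ 15 ⊕ 18 = 29.
The overall nim-sum is X = 29. A row of size p has a winning move iff p XOR X < p (reduce it to p XOR X).
  4: 4 XOR 29 = 25 ≥ 4 — no move.
  5: 5 XOR 29 = 24 ≥ 5 — no move.
  16: 16 XOR 29 = 13 < 16 — winning move (to 13).
  17: 17 XOR 29 = 12 < 17 — winning move (to 12).
  15: 15 XOR 29 = 18 ≥ 15 — no move.
  18: 18 XOR 29 = 15 < 18 — winning move (to 15).
That gives 3 winning moves.

3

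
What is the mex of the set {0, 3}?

1

0 is in the set but 1 is not, so the mex is 1.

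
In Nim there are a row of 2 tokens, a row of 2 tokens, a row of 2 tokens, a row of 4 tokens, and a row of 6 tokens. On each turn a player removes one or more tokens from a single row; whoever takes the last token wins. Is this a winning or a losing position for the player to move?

Nim-sum: 2 XOR 2 XOR 2 XOR 4 XOR 6 = 0.
The nim-sum is 0, so this is a P-position: the player to move is in a losing position under optimal play.

Losing position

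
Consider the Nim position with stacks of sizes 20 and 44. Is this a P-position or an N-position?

N-position

Compute the nim-sum pairwise:
20 XOR 44 = 56
The nim-sum is 56 ≠ 0, so this is an N-position: the player to move can win.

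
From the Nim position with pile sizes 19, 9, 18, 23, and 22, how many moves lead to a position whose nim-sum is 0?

1

Write each in binary and XOR column by column:
  10011  (19)
  01001  (9)
  10010  (18)
  10111  (23)
  10110  (22)
  -----
  01001  (9)
The overall nim-sum is X = 9. A pile of size p has a winning move iff p XOR X < p (reduce it to p XOR X).
  19: 19 XOR 9 = 26 ≥ 19 — no move.
  9: 9 XOR 9 = 0 < 9 — winning move (to 0).
  18: 18 XOR 9 = 27 ≥ 18 — no move.
  23: 23 XOR 9 = 30 ≥ 23 — no move.
  22: 22 XOR 9 = 31 ≥ 22 — no move.
That gives 1 winning move.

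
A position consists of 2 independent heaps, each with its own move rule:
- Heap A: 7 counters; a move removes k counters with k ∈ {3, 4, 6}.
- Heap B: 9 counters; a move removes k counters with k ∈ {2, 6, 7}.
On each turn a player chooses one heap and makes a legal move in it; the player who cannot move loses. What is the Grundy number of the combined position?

2

Build the Grundy sequence for heap A with g(k) = mex{g(k−s) : s ∈ {3, 4, 6}, s ≤ k}:
g(0) = mex{} = 0
g(1) = mex{} = 0
g(2) = mex{} = 0
g(3) = mex{0} = 1
g(4) = mex{0} = 1
g(5) = mex{0} = 1
g(6) = mex{0,1} = 2
g(7) = mex{0,1} = 2
So g(7) = 2.
Build the Grundy sequence for heap B with g(k) = mex{g(k−s) : s ∈ {2, 6, 7}, s ≤ k}:
g(0) = mex{} = 0
g(1) = mex{} = 0
g(2) = mex{0} = 1
g(3) = mex{0} = 1
g(4) = mex{1} = 0
g(5) = mex{1} = 0
g(6) = mex{0} = 1
g(7) = mex{0} = 1
g(8) = mex{0,1} = 2
g(9) = mex{1} = 0
So g(9) = 0.
By the Sprague-Grundy theorem, the Grundy value of a sum of independent games is the XOR of the component values.
Combined value = 2 ⊕ 0 = 2.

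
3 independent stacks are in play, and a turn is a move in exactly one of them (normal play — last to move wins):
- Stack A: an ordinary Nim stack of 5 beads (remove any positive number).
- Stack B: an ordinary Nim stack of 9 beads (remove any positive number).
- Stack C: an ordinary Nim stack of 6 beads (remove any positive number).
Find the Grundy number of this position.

Stack A is a plain Nim stack of size 5, so its Grundy value is 5.
Stack B is a plain Nim stack of size 9, so its Grundy value is 9.
Stack C is a plain Nim stack of size 6, so its Grundy value is 6.
By the Sprague-Grundy theorem, the Grundy value of a sum of independent games is the XOR of the component values.
Combined value = 5 XOR 9 XOR 6 = 10.

10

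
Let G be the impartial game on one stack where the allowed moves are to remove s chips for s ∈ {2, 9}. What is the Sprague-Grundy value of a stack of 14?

Build the Grundy sequence with g(k) = mex{g(k−s) : s ∈ {2, 9}, s ≤ k}:
k:     0  1  2  3  4  5  6  7  8  9 10 11 12 13 14
g(k):  0  0  1  1  0  0  1  1  0  2  1  0  0  1  1
So g(14) = 1.

1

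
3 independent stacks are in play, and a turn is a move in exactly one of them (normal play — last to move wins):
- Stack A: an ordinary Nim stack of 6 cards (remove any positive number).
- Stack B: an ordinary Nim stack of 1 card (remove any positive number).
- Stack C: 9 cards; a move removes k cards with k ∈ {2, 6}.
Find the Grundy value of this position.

7

Stack A is a plain Nim stack of size 6, so its Grundy value is 6.
Stack B is a plain Nim stack of size 1, so its Grundy value is 1.
Build the Grundy sequence for stack C with g(k) = mex{g(k−s) : s ∈ {2, 6}, s ≤ k}:
g(0) = mex{} = 0
g(1) = mex{} = 0
g(2) = mex{0} = 1
g(3) = mex{0} = 1
g(4) = mex{1} = 0
g(5) = mex{1} = 0
g(6) = mex{0} = 1
g(7) = mex{0} = 1
g(8) = mex{1} = 0
g(9) = mex{1} = 0
So g(9) = 0.
By the Sprague-Grundy theorem, the Grundy value of a sum of independent games is the XOR of the component values.
Combined value = 6 ⊕ 1 ⊕ 0 = 7.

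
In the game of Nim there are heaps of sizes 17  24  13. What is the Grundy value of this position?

4

Compute the nim-sum pairwise:
17 XOR 24 = 9
9 XOR 13 = 4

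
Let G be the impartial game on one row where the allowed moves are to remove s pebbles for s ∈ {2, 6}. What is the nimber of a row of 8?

Grundy values for subtraction set {2, 6}:
g(0) = mex{} = 0
g(1) = mex{} = 0
g(2) = mex{0} = 1
g(3) = mex{0} = 1
g(4) = mex{1} = 0
g(5) = mex{1} = 0
g(6) = mex{0} = 1
g(7) = mex{0} = 1
g(8) = mex{1} = 0
So g(8) = 0.

0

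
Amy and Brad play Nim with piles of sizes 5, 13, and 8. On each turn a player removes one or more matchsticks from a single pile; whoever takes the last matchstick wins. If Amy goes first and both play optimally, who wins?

Brad wins

Nim-sum: 5 ^ 13 ^ 8 = 0.
The nim-sum is 0, so this is a P-position: the player to move is in a losing position under optimal play; Amy is about to move from it and so loses — Brad wins.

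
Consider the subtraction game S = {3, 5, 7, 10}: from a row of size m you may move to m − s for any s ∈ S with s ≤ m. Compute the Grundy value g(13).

0

Grundy values for subtraction set {3, 5, 7, 10}:
k:     0  1  2  3  4  5  6  7  8  9 10 11 12 13
g(k):  0  0  0  1  1  1  2  2  2  3  3  3  4  0
So g(13) = 0.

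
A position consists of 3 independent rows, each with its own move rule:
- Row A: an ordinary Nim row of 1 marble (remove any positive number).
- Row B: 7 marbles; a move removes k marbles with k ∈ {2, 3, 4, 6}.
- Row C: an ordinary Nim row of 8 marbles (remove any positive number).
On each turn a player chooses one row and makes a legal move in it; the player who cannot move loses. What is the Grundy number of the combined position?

10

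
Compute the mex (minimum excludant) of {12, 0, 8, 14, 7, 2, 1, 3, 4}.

5

The values 0, 1, 2, 3, 4 are all present; 5 is the first non-negative integer missing from the set.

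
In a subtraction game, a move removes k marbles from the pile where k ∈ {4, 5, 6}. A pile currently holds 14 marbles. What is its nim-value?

1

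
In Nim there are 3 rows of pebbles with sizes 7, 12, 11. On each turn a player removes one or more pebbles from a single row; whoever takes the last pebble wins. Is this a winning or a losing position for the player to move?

Write each in binary and XOR column by column:
  0111  (7)
  1100  (12)
  1011  (11)
  ----
  0000  (0)
The nim-sum is 0, so this is a P-position: the player to move is in a losing position under optimal play.

Losing position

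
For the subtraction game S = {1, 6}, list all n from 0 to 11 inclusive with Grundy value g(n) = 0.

0, 2, 4, 7, 9, 11

Grundy values for subtraction set {1, 6}:
g(0) = mex{} = 0
g(1) = mex{0} = 1
g(2) = mex{1} = 0
g(3) = mex{0} = 1
g(4) = mex{1} = 0
g(5) = mex{0} = 1
g(6) = mex{0,1} = 2
g(7) = mex{1,2} = 0
g(8) = mex{0} = 1
g(9) = mex{1} = 0
g(10) = mex{0} = 1
g(11) = mex{1} = 0
The P-positions (g = 0) in 0..11 are 0, 2, 4, 7, 9, 11.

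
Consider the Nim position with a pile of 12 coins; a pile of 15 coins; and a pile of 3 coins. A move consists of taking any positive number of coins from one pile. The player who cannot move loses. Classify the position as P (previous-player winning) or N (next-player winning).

Compute the nim-sum pairwise:
12 ^ 15 = 3
3 ^ 3 = 0
The nim-sum is 0, so this is a P-position: the player to move is in a losing position under optimal play.

P-position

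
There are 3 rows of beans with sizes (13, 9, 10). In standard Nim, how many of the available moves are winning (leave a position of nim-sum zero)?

In binary:
  1101  (13)
  1001  (9)
  1010  (10)
  ----
  1110  (14)
The overall nim-sum is X = 14. A row of size p has a winning move iff p XOR X < p (reduce it to p XOR X).
  13: 13 XOR 14 = 3 < 13 — winning move (to 3).
  9: 9 XOR 14 = 7 < 9 — winning move (to 7).
  10: 10 XOR 14 = 4 < 10 — winning move (to 4).
That gives 3 winning moves.

3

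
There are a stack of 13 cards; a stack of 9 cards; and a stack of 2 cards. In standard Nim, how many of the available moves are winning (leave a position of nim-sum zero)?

Compute the nim-sum pairwise:
13 ⊕ 9 = 4
4 ⊕ 2 = 6
The overall nim-sum is X = 6. A stack of size p has a winning move iff p XOR X < p (reduce it to p XOR X).
  13: 13 XOR 6 = 11 < 13 — winning move (to 11).
  9: 9 XOR 6 = 15 ≥ 9 — no move.
  2: 2 XOR 6 = 4 ≥ 2 — no move.
That gives 1 winning move.

1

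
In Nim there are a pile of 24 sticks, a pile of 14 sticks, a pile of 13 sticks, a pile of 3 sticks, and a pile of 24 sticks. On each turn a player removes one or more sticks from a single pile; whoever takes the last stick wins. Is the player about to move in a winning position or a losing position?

Losing position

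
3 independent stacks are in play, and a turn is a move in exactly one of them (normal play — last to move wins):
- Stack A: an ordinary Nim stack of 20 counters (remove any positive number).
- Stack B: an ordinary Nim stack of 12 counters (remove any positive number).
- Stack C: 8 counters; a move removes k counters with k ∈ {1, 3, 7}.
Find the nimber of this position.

Stack A is a plain Nim stack of size 20, so its Grundy value is 20.
Stack B is a plain Nim stack of size 12, so its Grundy value is 12.
Grundy values for stack C (subtraction set {1, 3, 7}):
g(0) = mex{} = 0
g(1) = mex{0} = 1
g(2) = mex{1} = 0
g(3) = mex{0} = 1
g(4) = mex{1} = 0
g(5) = mex{0} = 1
g(6) = mex{1} = 0
g(7) = mex{0} = 1
g(8) = mex{1} = 0
So g(8) = 0.
The value of a disjunctive sum is the nim-sum of the parts.
Combined value = 20 XOR 12 XOR 0 = 24.

24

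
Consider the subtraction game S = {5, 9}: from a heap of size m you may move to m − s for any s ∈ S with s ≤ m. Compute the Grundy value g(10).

Compute g(0), g(1), … for moves {5, 9}:
g(0) = mex{} = 0
g(1) = mex{} = 0
g(2) = mex{} = 0
g(3) = mex{} = 0
g(4) = mex{} = 0
g(5) = mex{0} = 1
g(6) = mex{0} = 1
g(7) = mex{0} = 1
g(8) = mex{0} = 1
g(9) = mex{0} = 1
g(10) = mex{0,1} = 2
So g(10) = 2.

2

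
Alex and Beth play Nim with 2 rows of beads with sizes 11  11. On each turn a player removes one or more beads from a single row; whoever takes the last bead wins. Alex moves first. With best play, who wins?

Nim-sum: 11 XOR 11 = 0.
The nim-sum is 0, so this is a P-position: the player to move is in a losing position under optimal play; Alex is about to move from it and so loses — Beth wins.

Beth wins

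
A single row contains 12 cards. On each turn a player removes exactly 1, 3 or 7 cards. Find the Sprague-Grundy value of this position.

Grundy values for subtraction set {1, 3, 7}:
g(0) = mex{} = 0
g(1) = mex{0} = 1
g(2) = mex{1} = 0
g(3) = mex{0} = 1
g(4) = mex{1} = 0
g(5) = mex{0} = 1
g(6) = mex{1} = 0
g(7) = mex{0} = 1
g(8) = mex{1} = 0
g(9) = mex{0} = 1
g(10) = mex{1} = 0
g(11) = mex{0} = 1
g(12) = mex{1} = 0
So g(12) = 0.

0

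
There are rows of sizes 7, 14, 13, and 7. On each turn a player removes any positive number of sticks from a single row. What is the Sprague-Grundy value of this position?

Nim-sum: 7 ⊕ 14 ⊕ 13 ⊕ 7 = 3.

3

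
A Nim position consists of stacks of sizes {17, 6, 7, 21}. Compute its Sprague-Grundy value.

5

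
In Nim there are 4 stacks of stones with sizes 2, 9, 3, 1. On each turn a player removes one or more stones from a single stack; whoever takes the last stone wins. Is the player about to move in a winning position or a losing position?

Winning position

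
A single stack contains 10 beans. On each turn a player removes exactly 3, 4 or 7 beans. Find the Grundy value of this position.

0

Build the Grundy sequence with g(k) = mex{g(k−s) : s ∈ {3, 4, 7}, s ≤ k}:
k:     0  1  2  3  4  5  6  7  8  9 10
g(k):  0  0  0  1  1  1  2  2  2  3  0
So g(10) = 0.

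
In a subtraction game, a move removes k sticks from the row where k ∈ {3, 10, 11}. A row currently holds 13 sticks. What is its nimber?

Compute g(0), g(1), … for moves {3, 10, 11}:
k:     0  1  2  3  4  5  6  7  8  9 10 11 12 13
g(k):  0  0  0  1  1  1  0  0  0  1  1  1  2  2
So g(13) = 2.

2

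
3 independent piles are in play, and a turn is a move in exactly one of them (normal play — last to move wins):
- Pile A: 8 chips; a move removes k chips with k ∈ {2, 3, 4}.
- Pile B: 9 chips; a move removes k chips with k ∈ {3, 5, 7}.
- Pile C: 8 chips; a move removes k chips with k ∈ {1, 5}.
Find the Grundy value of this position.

Grundy values for pile A (subtraction set {2, 3, 4}):
k:     0  1  2  3  4  5  6  7  8
g(k):  0  0  1  1  2  2  0  0  1
So g(8) = 1.
Grundy values for pile B (subtraction set {3, 5, 7}):
k:     0  1  2  3  4  5  6  7  8  9
g(k):  0  0  0  1  1  1  2  2  2  3
So g(9) = 3.
For pile C, compute g(0), g(1), … with moves {1, 5}:
k:     0  1  2  3  4  5  6  7  8
g(k):  0  1  0  1  0  1  0  1  0
So g(8) = 0.
The value of a disjunctive sum is the nim-sum of the parts.
Combined value = 1 XOR 3 XOR 0 = 2.

2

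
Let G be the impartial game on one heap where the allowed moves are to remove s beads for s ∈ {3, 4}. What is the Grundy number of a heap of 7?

0

Build the Grundy sequence with g(k) = mex{g(k−s) : s ∈ {3, 4}, s ≤ k}:
k:     0  1  2  3  4  5  6  7
g(k):  0  0  0  1  1  1  2  0
So g(7) = 0.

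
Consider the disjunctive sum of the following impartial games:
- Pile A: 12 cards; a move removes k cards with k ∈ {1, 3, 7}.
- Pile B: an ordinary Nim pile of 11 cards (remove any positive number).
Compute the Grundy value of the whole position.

11

For pile A, compute g(0), g(1), … with moves {1, 3, 7}:
k:     0  1  2  3  4  5  6  7  8  9 10 11 12
g(k):  0  1  0  1  0  1  0  1  0  1  0  1  0
So g(12) = 0.
Pile B is a plain Nim pile of size 11, so its Grundy value is 11.
By the Sprague-Grundy theorem, the Grundy value of a sum of independent games is the XOR of the component values.
Combined value = 0 XOR 11 = 11.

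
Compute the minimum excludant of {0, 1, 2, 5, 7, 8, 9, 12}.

3

The values 0, 1, 2 are all present; 3 is the first non-negative integer missing from the set.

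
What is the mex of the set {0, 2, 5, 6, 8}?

1

0 is in the set but 1 is not, so the mex is 1.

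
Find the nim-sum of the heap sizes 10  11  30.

Compute the nim-sum pairwise:
10 ⊕ 11 = 1
1 ⊕ 30 = 31

31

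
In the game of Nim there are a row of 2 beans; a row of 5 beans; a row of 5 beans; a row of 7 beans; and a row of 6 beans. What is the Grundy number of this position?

Compute the nim-sum pairwise:
2 ^ 5 = 7
7 ^ 5 = 2
2 ^ 7 = 5
5 ^ 6 = 3

3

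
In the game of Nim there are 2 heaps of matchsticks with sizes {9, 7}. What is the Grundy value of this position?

Compute the nim-sum pairwise:
9 ⊕ 7 = 14

14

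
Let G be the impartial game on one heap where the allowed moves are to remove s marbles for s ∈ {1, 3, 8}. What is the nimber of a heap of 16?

1

Build the Grundy sequence with g(k) = mex{g(k−s) : s ∈ {1, 3, 8}, s ≤ k}:
k:     0  1  2  3  4  5  6  7  8  9 10 11 12 13 14 15 16
g(k):  0  1  0  1  0  1  0  1  2  3  2  0  1  0  1  0  1
So g(16) = 1.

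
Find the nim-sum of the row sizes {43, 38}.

13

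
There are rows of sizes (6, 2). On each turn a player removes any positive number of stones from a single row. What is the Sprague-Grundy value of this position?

Nim-sum: 6 ⊕ 2 = 4.

4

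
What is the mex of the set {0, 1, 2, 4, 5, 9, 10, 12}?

3

The values 0, 1, 2 are all present; 3 is the first non-negative integer missing from the set.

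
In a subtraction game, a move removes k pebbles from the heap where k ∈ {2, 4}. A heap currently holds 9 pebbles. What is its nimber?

1

Grundy values for subtraction set {2, 4}:
g(0) = mex{} = 0
g(1) = mex{} = 0
g(2) = mex{0} = 1
g(3) = mex{0} = 1
g(4) = mex{0,1} = 2
g(5) = mex{0,1} = 2
g(6) = mex{1,2} = 0
g(7) = mex{1,2} = 0
g(8) = mex{0,2} = 1
g(9) = mex{0,2} = 1
So g(9) = 1.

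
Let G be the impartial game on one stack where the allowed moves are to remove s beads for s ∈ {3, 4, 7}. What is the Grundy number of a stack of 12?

Grundy values for subtraction set {3, 4, 7}:
g(0) = mex{} = 0
g(1) = mex{} = 0
g(2) = mex{} = 0
g(3) = mex{0} = 1
g(4) = mex{0} = 1
g(5) = mex{0} = 1
g(6) = mex{0,1} = 2
g(7) = mex{0,1} = 2
g(8) = mex{0,1} = 2
g(9) = mex{0,1,2} = 3
g(10) = mex{1,2} = 0
g(11) = mex{1,2} = 0
g(12) = mex{1,2,3} = 0
So g(12) = 0.

0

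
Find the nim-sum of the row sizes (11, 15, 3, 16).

23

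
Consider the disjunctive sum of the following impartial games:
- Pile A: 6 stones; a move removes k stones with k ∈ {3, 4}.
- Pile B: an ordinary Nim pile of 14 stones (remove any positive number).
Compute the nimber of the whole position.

12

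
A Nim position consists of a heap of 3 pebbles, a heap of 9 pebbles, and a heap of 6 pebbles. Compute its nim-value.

Compute the nim-sum pairwise:
3 ⊕ 9 = 10
10 ⊕ 6 = 12

12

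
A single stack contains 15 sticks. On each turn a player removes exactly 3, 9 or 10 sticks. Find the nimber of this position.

Grundy values for subtraction set {3, 9, 10}:
k:     0  1  2  3  4  5  6  7  8  9 10 11 12 13 14 15
g(k):  0  0  0  1  1  1  0  0  0  1  1  1  2  0  0  3
So g(15) = 3.

3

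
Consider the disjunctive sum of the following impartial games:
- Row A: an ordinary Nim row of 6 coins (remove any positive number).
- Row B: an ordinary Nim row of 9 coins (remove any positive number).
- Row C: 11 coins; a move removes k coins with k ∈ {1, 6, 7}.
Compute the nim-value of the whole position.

12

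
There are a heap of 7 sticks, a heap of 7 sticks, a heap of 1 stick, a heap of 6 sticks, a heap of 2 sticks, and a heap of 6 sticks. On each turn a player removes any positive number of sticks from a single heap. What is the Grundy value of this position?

3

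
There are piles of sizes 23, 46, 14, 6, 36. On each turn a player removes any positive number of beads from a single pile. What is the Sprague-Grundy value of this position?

21

Compute the nim-sum pairwise:
23 ⊕ 46 = 57
57 ⊕ 14 = 55
55 ⊕ 6 = 49
49 ⊕ 36 = 21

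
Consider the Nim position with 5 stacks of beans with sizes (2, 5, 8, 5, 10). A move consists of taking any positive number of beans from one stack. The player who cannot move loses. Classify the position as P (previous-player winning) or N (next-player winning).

P-position

Nim-sum: 2 XOR 5 XOR 8 XOR 5 XOR 10 = 0.
The nim-sum is 0, so this is a P-position: the player to move is in a losing position under optimal play.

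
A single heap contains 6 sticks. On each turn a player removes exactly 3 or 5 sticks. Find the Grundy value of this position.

2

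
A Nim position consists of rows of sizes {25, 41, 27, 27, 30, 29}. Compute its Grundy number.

51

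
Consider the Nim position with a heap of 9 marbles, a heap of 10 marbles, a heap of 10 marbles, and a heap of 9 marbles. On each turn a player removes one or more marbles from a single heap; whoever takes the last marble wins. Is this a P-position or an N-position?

Bitwise XOR of the heap sizes:
  1001  (9)
  1010  (10)
  1010  (10)
  1001  (9)
  ----
  0000  (0)
The nim-sum is 0, so this is a P-position: the player to move is in a losing position under optimal play.

P-position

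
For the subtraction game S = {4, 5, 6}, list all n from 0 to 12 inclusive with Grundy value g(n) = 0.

0, 1, 2, 3, 10, 11, 12

Build the Grundy sequence with g(k) = mex{g(k−s) : s ∈ {4, 5, 6}, s ≤ k}:
g(0) = mex{} = 0
g(1) = mex{} = 0
g(2) = mex{} = 0
g(3) = mex{} = 0
g(4) = mex{0} = 1
g(5) = mex{0} = 1
g(6) = mex{0} = 1
g(7) = mex{0} = 1
g(8) = mex{0,1} = 2
g(9) = mex{0,1} = 2
g(10) = mex{1} = 0
g(11) = mex{1} = 0
g(12) = mex{1,2} = 0
The P-positions (g = 0) in 0..12 are 0, 1, 2, 3, 10, 11, 12.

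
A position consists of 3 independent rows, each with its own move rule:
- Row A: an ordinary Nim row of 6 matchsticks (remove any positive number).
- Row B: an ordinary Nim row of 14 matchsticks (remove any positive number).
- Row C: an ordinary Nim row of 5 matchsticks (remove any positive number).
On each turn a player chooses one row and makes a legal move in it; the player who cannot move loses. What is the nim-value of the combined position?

Row A is a plain Nim row of size 6, so its Grundy value is 6.
Row B is a plain Nim row of size 14, so its Grundy value is 14.
Row C is a plain Nim row of size 5, so its Grundy value is 5.
By the Sprague-Grundy theorem, the Grundy value of a sum of independent games is the XOR of the component values.
Combined value = 6 ⊕ 14 ⊕ 5 = 13.

13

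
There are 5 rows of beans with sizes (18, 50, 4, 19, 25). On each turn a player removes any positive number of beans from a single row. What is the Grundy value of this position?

46

Compute the nim-sum pairwise:
18 ⊕ 50 = 32
32 ⊕ 4 = 36
36 ⊕ 19 = 55
55 ⊕ 25 = 46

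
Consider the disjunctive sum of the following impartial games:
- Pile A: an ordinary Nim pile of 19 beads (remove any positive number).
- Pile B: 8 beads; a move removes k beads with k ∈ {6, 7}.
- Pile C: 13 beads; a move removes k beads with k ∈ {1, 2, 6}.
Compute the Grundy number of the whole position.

17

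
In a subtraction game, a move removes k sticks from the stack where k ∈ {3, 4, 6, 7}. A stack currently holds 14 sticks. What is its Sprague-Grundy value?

Build the Grundy sequence with g(k) = mex{g(k−s) : s ∈ {3, 4, 6, 7}, s ≤ k}:
k:     0  1  2  3  4  5  6  7  8  9 10 11 12 13 14
g(k):  0  0  0  1  1  1  2  2  2  3  0  0  0  1  1
So g(14) = 1.

1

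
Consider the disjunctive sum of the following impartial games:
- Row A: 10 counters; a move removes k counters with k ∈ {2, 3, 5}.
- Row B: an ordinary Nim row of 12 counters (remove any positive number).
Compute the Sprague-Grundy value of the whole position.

For row A, compute g(0), g(1), … with moves {2, 3, 5}:
g(0) = mex{} = 0
g(1) = mex{} = 0
g(2) = mex{0} = 1
g(3) = mex{0} = 1
g(4) = mex{0,1} = 2
g(5) = mex{0,1} = 2
g(6) = mex{0,1,2} = 3
g(7) = mex{1,2} = 0
g(8) = mex{1,2,3} = 0
g(9) = mex{0,2,3} = 1
g(10) = mex{0,2} = 1
So g(10) = 1.
Row B is a plain Nim row of size 12, so its Grundy value is 12.
By the Sprague-Grundy theorem, the Grundy value of a sum of independent games is the XOR of the component values.
Combined value = 1 ⊕ 12 = 13.

13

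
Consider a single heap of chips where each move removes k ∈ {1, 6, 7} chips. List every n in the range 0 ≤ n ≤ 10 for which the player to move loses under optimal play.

0, 2, 4

Grundy values for subtraction set {1, 6, 7}:
k:     0  1  2  3  4  5  6  7  8  9 10
g(k):  0  1  0  1  0  1  2  3  2  3  2
The P-positions (g = 0) in 0..10 are 0, 2, 4.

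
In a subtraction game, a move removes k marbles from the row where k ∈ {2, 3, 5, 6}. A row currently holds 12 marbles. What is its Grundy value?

2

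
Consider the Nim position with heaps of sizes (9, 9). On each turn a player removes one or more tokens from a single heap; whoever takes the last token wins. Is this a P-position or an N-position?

In binary:
  1001  (9)
  1001  (9)
  ----
  0000  (0)
The nim-sum is 0, so this is a P-position: the player to move is in a losing position under optimal play.

P-position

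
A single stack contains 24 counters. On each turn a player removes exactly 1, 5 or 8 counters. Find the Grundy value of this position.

Build the Grundy sequence with g(k) = mex{g(k−s) : s ∈ {1, 5, 8}, s ≤ k}:
k:     0  1  2  3  4  5  6  7  8  9 10 11 12 13 14 15 16 17 18 19 20 21 22 23 24
g(k):  0  1  0  1  0  1  0  1  2  3  2  3  2  0  1  0  1  0  1  0  1  2  3  2  3
So g(24) = 3.

3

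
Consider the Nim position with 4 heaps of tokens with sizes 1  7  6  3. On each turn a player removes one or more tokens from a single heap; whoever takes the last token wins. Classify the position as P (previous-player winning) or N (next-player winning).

N-position

Write each in binary and XOR column by column:
  001  (1)
  111  (7)
  110  (6)
  011  (3)
  ---
  011  (3)
The nim-sum is 3 ≠ 0, so this is an N-position: the player to move can win.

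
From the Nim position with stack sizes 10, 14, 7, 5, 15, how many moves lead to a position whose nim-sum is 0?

3

Write each in binary and XOR column by column:
  1010  (10)
  1110  (14)
  0111  (7)
  0101  (5)
  1111  (15)
  ----
  1001  (9)
The overall nim-sum is X = 9. A stack of size p has a winning move iff p XOR X < p (reduce it to p XOR X).
  10: 10 XOR 9 = 3 < 10 — winning move (to 3).
  14: 14 XOR 9 = 7 < 14 — winning move (to 7).
  7: 7 XOR 9 = 14 ≥ 7 — no move.
  5: 5 XOR 9 = 12 ≥ 5 — no move.
  15: 15 XOR 9 = 6 < 15 — winning move (to 6).
That gives 3 winning moves.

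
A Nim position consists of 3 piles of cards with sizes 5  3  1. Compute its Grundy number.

7

Write each in binary and XOR column by column:
  101  (5)
  011  (3)
  001  (1)
  ---
  111  (7)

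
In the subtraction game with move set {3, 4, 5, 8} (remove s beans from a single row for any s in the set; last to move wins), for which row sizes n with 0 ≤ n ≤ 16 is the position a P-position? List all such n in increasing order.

0, 1, 2, 11, 12, 13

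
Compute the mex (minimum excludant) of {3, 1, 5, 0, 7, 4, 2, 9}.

The values 0, 1, 2, 3, 4, 5 are all present; 6 is the first non-negative integer missing from the set.

6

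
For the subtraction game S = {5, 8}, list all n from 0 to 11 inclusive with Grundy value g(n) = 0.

Compute g(0), g(1), … for moves {5, 8}:
k:     0  1  2  3  4  5  6  7  8  9 10 11
g(k):  0  0  0  0  0  1  1  1  1  1  2  2
The P-positions (g = 0) in 0..11 are 0, 1, 2, 3, 4.

0, 1, 2, 3, 4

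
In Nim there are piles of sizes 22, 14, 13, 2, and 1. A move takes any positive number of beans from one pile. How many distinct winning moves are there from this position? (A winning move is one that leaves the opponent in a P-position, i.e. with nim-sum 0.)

Nim-sum: 22 ⊕ 14 ⊕ 13 ⊕ 2 ⊕ 1 = 22.
The overall nim-sum is X = 22. A pile of size p has a winning move iff p XOR X < p (reduce it to p XOR X).
  22: 22 XOR 22 = 0 < 22 — winning move (to 0).
  14: 14 XOR 22 = 24 ≥ 14 — no move.
  13: 13 XOR 22 = 27 ≥ 13 — no move.
  2: 2 XOR 22 = 20 ≥ 2 — no move.
  1: 1 XOR 22 = 23 ≥ 1 — no move.
That gives 1 winning move.

1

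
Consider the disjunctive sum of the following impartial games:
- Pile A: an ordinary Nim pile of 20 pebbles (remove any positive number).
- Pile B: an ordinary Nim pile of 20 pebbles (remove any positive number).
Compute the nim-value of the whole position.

0

Pile A is a plain Nim pile of size 20, so its Grundy value is 20.
Pile B is a plain Nim pile of size 20, so its Grundy value is 20.
The value of a disjunctive sum is the nim-sum of the parts.
Combined value = 20 ⊕ 20 = 0.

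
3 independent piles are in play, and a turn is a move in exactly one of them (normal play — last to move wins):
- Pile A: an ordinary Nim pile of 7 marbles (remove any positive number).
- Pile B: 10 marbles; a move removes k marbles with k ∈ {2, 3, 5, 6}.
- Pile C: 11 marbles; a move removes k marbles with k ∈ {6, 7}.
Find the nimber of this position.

7

Pile A is a plain Nim pile of size 7, so its Grundy value is 7.
For pile B, compute g(0), g(1), … with moves {2, 3, 5, 6}:
k:     0  1  2  3  4  5  6  7  8  9 10
g(k):  0  0  1  1  2  2  3  3  0  0  1
So g(10) = 1.
For pile C, compute g(0), g(1), … with moves {6, 7}:
k:     0  1  2  3  4  5  6  7  8  9 10 11
g(k):  0  0  0  0  0  0  1  1  1  1  1  1
So g(11) = 1.
By the Sprague-Grundy theorem, the Grundy value of a sum of independent games is the XOR of the component values.
Combined value = 7 ⊕ 1 ⊕ 1 = 7.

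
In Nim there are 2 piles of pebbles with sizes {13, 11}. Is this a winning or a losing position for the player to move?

Winning position

Nim-sum: 13 XOR 11 = 6.
The nim-sum is 6 ≠ 0, so this is an N-position: the player to move can win.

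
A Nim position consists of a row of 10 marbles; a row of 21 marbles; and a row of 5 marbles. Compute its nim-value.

In binary:
  01010  (10)
  10101  (21)
  00101  (5)
  -----
  11010  (26)

26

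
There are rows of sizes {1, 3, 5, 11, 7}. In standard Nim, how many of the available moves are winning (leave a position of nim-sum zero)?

Write each in binary and XOR column by column:
  0001  (1)
  0011  (3)
  0101  (5)
  1011  (11)
  0111  (7)
  ----
  1011  (11)
The overall nim-sum is X = 11. A row of size p has a winning move iff p XOR X < p (reduce it to p XOR X).
  1: 1 XOR 11 = 10 ≥ 1 — no move.
  3: 3 XOR 11 = 8 ≥ 3 — no move.
  5: 5 XOR 11 = 14 ≥ 5 — no move.
  11: 11 XOR 11 = 0 < 11 — winning move (to 0).
  7: 7 XOR 11 = 12 ≥ 7 — no move.
That gives 1 winning move.

1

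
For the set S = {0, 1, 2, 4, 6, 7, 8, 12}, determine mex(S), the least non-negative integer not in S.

3

The values 0, 1, 2 are all present; 3 is the first non-negative integer missing from the set.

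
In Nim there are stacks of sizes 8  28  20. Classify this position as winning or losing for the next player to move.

Losing position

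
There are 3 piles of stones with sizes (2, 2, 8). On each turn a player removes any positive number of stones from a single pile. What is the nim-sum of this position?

Compute the nim-sum pairwise:
2 ^ 2 = 0
0 ^ 8 = 8

8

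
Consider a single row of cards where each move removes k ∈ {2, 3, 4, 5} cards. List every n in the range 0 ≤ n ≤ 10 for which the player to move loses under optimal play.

0, 1, 7, 8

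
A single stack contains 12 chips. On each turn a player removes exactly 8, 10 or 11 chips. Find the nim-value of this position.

1

Compute g(0), g(1), … for moves {8, 10, 11}:
k:     0  1  2  3  4  5  6  7  8  9 10 11 12
g(k):  0  0  0  0  0  0  0  0  1  1  1  1  1
So g(12) = 1.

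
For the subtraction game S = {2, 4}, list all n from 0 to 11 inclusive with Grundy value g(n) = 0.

0, 1, 6, 7

Build the Grundy sequence with g(k) = mex{g(k−s) : s ∈ {2, 4}, s ≤ k}:
k:     0  1  2  3  4  5  6  7  8  9 10 11
g(k):  0  0  1  1  2  2  0  0  1  1  2  2
The P-positions (g = 0) in 0..11 are 0, 1, 6, 7.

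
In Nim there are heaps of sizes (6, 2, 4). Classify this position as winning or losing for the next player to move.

Losing position

In binary:
  110  (6)
  010  (2)
  100  (4)
  ---
  000  (0)
The nim-sum is 0, so this is a P-position: the player to move is in a losing position under optimal play.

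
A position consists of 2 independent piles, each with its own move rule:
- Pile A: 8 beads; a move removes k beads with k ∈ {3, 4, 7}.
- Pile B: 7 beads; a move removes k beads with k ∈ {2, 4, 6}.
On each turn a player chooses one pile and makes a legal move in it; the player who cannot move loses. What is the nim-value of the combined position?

1

Grundy values for pile A (subtraction set {3, 4, 7}):
g(0) = mex{} = 0
g(1) = mex{} = 0
g(2) = mex{} = 0
g(3) = mex{0} = 1
g(4) = mex{0} = 1
g(5) = mex{0} = 1
g(6) = mex{0,1} = 2
g(7) = mex{0,1} = 2
g(8) = mex{0,1} = 2
So g(8) = 2.
Grundy values for pile B (subtraction set {2, 4, 6}):
g(0) = mex{} = 0
g(1) = mex{} = 0
g(2) = mex{0} = 1
g(3) = mex{0} = 1
g(4) = mex{0,1} = 2
g(5) = mex{0,1} = 2
g(6) = mex{0,1,2} = 3
g(7) = mex{0,1,2} = 3
So g(7) = 3.
The value of a disjunctive sum is the nim-sum of the parts.
Combined value = 2 ⊕ 3 = 1.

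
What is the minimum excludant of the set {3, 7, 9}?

0

0 is not in the set, so the mex is 0.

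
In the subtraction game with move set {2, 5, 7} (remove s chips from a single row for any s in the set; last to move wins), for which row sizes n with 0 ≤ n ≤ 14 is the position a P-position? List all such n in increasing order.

0, 1, 4, 10, 13, 14

Compute g(0), g(1), … for moves {2, 5, 7}:
k:     0  1  2  3  4  5  6  7  8  9 10 11 12 13 14
g(k):  0  0  1  1  0  2  1  3  2  2  0  3  1  0  0
The P-positions (g = 0) in 0..14 are 0, 1, 4, 10, 13, 14.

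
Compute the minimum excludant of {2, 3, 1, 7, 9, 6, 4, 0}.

5

The values 0, 1, 2, 3, 4 are all present; 5 is the first non-negative integer missing from the set.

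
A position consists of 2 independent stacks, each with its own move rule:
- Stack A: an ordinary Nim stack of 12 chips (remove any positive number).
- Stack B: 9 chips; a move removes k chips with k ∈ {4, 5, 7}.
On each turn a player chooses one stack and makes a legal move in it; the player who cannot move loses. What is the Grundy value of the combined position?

14

Stack A is a plain Nim stack of size 12, so its Grundy value is 12.
Grundy values for stack B (subtraction set {4, 5, 7}):
g(0) = mex{} = 0
g(1) = mex{} = 0
g(2) = mex{} = 0
g(3) = mex{} = 0
g(4) = mex{0} = 1
g(5) = mex{0} = 1
g(6) = mex{0} = 1
g(7) = mex{0} = 1
g(8) = mex{0,1} = 2
g(9) = mex{0,1} = 2
So g(9) = 2.
By the Sprague-Grundy theorem, the Grundy value of a sum of independent games is the XOR of the component values.
Combined value = 12 ⊕ 2 = 14.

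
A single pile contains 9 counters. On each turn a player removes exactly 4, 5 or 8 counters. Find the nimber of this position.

Grundy values for subtraction set {4, 5, 8}:
g(0) = mex{} = 0
g(1) = mex{} = 0
g(2) = mex{} = 0
g(3) = mex{} = 0
g(4) = mex{0} = 1
g(5) = mex{0} = 1
g(6) = mex{0} = 1
g(7) = mex{0} = 1
g(8) = mex{0,1} = 2
g(9) = mex{0,1} = 2
So g(9) = 2.

2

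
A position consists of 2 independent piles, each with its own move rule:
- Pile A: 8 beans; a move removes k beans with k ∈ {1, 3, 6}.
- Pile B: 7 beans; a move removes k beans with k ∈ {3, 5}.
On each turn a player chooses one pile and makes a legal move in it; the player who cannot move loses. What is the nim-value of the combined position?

Build the Grundy sequence for pile A with g(k) = mex{g(k−s) : s ∈ {1, 3, 6}, s ≤ k}:
g(0) = mex{} = 0
g(1) = mex{0} = 1
g(2) = mex{1} = 0
g(3) = mex{0} = 1
g(4) = mex{1} = 0
g(5) = mex{0} = 1
g(6) = mex{0,1} = 2
g(7) = mex{0,1,2} = 3
g(8) = mex{0,1,3} = 2
So g(8) = 2.
For pile B, compute g(0), g(1), … with moves {3, 5}:
g(0) = mex{} = 0
g(1) = mex{} = 0
g(2) = mex{} = 0
g(3) = mex{0} = 1
g(4) = mex{0} = 1
g(5) = mex{0} = 1
g(6) = mex{0,1} = 2
g(7) = mex{0,1} = 2
So g(7) = 2.
The value of a disjunctive sum is the nim-sum of the parts.
Combined value = 2 ⊕ 2 = 0.

0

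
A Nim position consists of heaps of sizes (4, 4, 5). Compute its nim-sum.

In binary:
  100  (4)
  100  (4)
  101  (5)
  ---
  101  (5)

5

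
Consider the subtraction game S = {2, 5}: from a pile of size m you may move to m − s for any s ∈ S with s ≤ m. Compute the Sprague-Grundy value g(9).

1

Grundy values for subtraction set {2, 5}:
g(0) = mex{} = 0
g(1) = mex{} = 0
g(2) = mex{0} = 1
g(3) = mex{0} = 1
g(4) = mex{1} = 0
g(5) = mex{0,1} = 2
g(6) = mex{0} = 1
g(7) = mex{1,2} = 0
g(8) = mex{1} = 0
g(9) = mex{0} = 1
So g(9) = 1.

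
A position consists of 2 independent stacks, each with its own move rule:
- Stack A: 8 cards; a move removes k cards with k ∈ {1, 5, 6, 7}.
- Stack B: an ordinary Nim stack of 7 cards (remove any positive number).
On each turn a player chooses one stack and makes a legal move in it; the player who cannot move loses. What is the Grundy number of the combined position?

5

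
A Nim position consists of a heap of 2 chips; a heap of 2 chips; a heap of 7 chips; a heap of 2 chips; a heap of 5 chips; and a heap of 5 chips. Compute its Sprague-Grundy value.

Write each in binary and XOR column by column:
  010  (2)
  010  (2)
  111  (7)
  010  (2)
  101  (5)
  101  (5)
  ---
  101  (5)

5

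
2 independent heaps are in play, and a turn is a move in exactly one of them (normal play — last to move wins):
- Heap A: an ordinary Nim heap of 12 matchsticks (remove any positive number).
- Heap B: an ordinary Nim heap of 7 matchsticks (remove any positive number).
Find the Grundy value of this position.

11

Heap A is a plain Nim heap of size 12, so its Grundy value is 12.
Heap B is a plain Nim heap of size 7, so its Grundy value is 7.
The value of a disjunctive sum is the nim-sum of the parts.
Combined value = 12 XOR 7 = 11.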